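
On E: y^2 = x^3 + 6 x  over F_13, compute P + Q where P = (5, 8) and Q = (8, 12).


P != Q, so use the chord formula.
s = (y2 - y1) / (x2 - x1) = (4) / (3) mod 13 = 10
x3 = s^2 - x1 - x2 mod 13 = 10^2 - 5 - 8 = 9
y3 = s (x1 - x3) - y1 mod 13 = 10 * (5 - 9) - 8 = 4

P + Q = (9, 4)


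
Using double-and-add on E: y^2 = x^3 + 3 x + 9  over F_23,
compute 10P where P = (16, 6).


k = 10 = 1010_2 (binary, LSB first: 0101)
Double-and-add from P = (16, 6):
  bit 0 = 0: acc unchanged = O
  bit 1 = 1: acc = O + (15, 18) = (15, 18)
  bit 2 = 0: acc unchanged = (15, 18)
  bit 3 = 1: acc = (15, 18) + (14, 9) = (6, 17)

10P = (6, 17)


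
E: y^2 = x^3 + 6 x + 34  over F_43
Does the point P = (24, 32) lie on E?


Check whether y^2 = x^3 + 6 x + 34 (mod 43) for (x, y) = (24, 32).
LHS: y^2 = 32^2 mod 43 = 35
RHS: x^3 + 6 x + 34 = 24^3 + 6*24 + 34 mod 43 = 27
LHS != RHS

No, not on the curve


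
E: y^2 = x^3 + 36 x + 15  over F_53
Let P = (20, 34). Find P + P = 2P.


Doubling: s = (3 x1^2 + a) / (2 y1)
s = (3*20^2 + 36) / (2*34) mod 53 = 40
x3 = s^2 - 2 x1 mod 53 = 40^2 - 2*20 = 23
y3 = s (x1 - x3) - y1 mod 53 = 40 * (20 - 23) - 34 = 5

2P = (23, 5)


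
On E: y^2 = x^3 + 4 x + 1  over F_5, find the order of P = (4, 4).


Compute successive multiples of P until we hit O:
  1P = (4, 4)
  2P = (3, 0)
  3P = (4, 1)
  4P = O

ord(P) = 4


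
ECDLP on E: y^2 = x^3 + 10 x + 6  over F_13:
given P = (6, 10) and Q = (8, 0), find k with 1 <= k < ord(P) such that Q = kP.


Enumerate multiples of P until we hit Q = (8, 0):
  1P = (6, 10)
  2P = (5, 5)
  3P = (1, 2)
  4P = (7, 4)
  5P = (10, 1)
  6P = (11, 11)
  7P = (8, 0)
Match found at i = 7.

k = 7


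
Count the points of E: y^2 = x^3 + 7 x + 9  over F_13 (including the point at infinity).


For each x in F_13, count y with y^2 = x^3 + 7 x + 9 mod 13:
  x = 0: RHS = 9, y in [3, 10]  -> 2 point(s)
  x = 1: RHS = 4, y in [2, 11]  -> 2 point(s)
  x = 4: RHS = 10, y in [6, 7]  -> 2 point(s)
  x = 5: RHS = 0, y in [0]  -> 1 point(s)
  x = 10: RHS = 0, y in [0]  -> 1 point(s)
  x = 11: RHS = 0, y in [0]  -> 1 point(s)
  x = 12: RHS = 1, y in [1, 12]  -> 2 point(s)
Affine points: 11. Add the point at infinity: total = 12.

#E(F_13) = 12


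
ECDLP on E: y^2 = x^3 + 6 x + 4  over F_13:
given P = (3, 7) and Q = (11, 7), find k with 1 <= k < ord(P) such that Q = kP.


Enumerate multiples of P until we hit Q = (11, 7):
  1P = (3, 7)
  2P = (4, 12)
  3P = (5, 9)
  4P = (6, 3)
  5P = (0, 2)
  6P = (7, 8)
  7P = (12, 7)
  8P = (11, 6)
  9P = (11, 7)
Match found at i = 9.

k = 9


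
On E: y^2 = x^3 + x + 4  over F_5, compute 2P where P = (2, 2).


Doubling: s = (3 x1^2 + a) / (2 y1)
s = (3*2^2 + 1) / (2*2) mod 5 = 2
x3 = s^2 - 2 x1 mod 5 = 2^2 - 2*2 = 0
y3 = s (x1 - x3) - y1 mod 5 = 2 * (2 - 0) - 2 = 2

2P = (0, 2)


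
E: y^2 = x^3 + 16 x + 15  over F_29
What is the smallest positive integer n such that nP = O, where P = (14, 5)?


Compute successive multiples of P until we hit O:
  1P = (14, 5)
  2P = (23, 14)
  3P = (22, 16)
  4P = (18, 4)
  5P = (17, 3)
  6P = (21, 19)
  7P = (27, 27)
  8P = (13, 19)
  ... (continuing to 23P)
  23P = O

ord(P) = 23


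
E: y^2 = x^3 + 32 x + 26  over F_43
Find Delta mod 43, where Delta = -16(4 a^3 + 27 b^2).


4 a^3 + 27 b^2 = 4*32^3 + 27*26^2 = 131072 + 18252 = 149324
Delta = -16 * (149324) = -2389184
Delta mod 43 = 25

Delta = 25 (mod 43)


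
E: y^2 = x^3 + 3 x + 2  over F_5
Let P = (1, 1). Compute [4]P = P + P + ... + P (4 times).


k = 4 = 100_2 (binary, LSB first: 001)
Double-and-add from P = (1, 1):
  bit 0 = 0: acc unchanged = O
  bit 1 = 0: acc unchanged = O
  bit 2 = 1: acc = O + (1, 4) = (1, 4)

4P = (1, 4)


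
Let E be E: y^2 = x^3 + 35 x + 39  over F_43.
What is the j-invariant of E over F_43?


Delta = -16(4 a^3 + 27 b^2) mod 43 = 13
-1728 * (4 a)^3 = -1728 * (4*35)^3 mod 43 = 16
j = 16 * 13^(-1) mod 43 = 31

j = 31 (mod 43)


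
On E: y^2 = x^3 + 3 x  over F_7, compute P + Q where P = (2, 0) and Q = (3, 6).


P != Q, so use the chord formula.
s = (y2 - y1) / (x2 - x1) = (6) / (1) mod 7 = 6
x3 = s^2 - x1 - x2 mod 7 = 6^2 - 2 - 3 = 3
y3 = s (x1 - x3) - y1 mod 7 = 6 * (2 - 3) - 0 = 1

P + Q = (3, 1)


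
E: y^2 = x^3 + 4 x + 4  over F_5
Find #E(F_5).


For each x in F_5, count y with y^2 = x^3 + 4 x + 4 mod 5:
  x = 0: RHS = 4, y in [2, 3]  -> 2 point(s)
  x = 1: RHS = 4, y in [2, 3]  -> 2 point(s)
  x = 2: RHS = 0, y in [0]  -> 1 point(s)
  x = 4: RHS = 4, y in [2, 3]  -> 2 point(s)
Affine points: 7. Add the point at infinity: total = 8.

#E(F_5) = 8


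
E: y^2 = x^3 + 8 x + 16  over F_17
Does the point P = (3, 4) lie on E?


Check whether y^2 = x^3 + 8 x + 16 (mod 17) for (x, y) = (3, 4).
LHS: y^2 = 4^2 mod 17 = 16
RHS: x^3 + 8 x + 16 = 3^3 + 8*3 + 16 mod 17 = 16
LHS = RHS

Yes, on the curve


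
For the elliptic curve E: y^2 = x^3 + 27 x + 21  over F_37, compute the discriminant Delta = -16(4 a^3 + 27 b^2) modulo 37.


4 a^3 + 27 b^2 = 4*27^3 + 27*21^2 = 78732 + 11907 = 90639
Delta = -16 * (90639) = -1450224
Delta mod 37 = 28

Delta = 28 (mod 37)


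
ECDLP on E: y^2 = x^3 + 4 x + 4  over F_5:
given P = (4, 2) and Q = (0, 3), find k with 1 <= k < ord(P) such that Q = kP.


Enumerate multiples of P until we hit Q = (0, 3):
  1P = (4, 2)
  2P = (1, 2)
  3P = (0, 3)
Match found at i = 3.

k = 3


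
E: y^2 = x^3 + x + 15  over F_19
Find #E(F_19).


For each x in F_19, count y with y^2 = x^3 + 1 x + 15 mod 19:
  x = 1: RHS = 17, y in [6, 13]  -> 2 point(s)
  x = 2: RHS = 6, y in [5, 14]  -> 2 point(s)
  x = 3: RHS = 7, y in [8, 11]  -> 2 point(s)
  x = 4: RHS = 7, y in [8, 11]  -> 2 point(s)
  x = 6: RHS = 9, y in [3, 16]  -> 2 point(s)
  x = 7: RHS = 4, y in [2, 17]  -> 2 point(s)
  x = 12: RHS = 7, y in [8, 11]  -> 2 point(s)
  x = 15: RHS = 4, y in [2, 17]  -> 2 point(s)
  x = 16: RHS = 4, y in [2, 17]  -> 2 point(s)
  x = 17: RHS = 5, y in [9, 10]  -> 2 point(s)
Affine points: 20. Add the point at infinity: total = 21.

#E(F_19) = 21


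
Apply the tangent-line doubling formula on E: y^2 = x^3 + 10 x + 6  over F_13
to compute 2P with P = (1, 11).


Doubling: s = (3 x1^2 + a) / (2 y1)
s = (3*1^2 + 10) / (2*11) mod 13 = 0
x3 = s^2 - 2 x1 mod 13 = 0^2 - 2*1 = 11
y3 = s (x1 - x3) - y1 mod 13 = 0 * (1 - 11) - 11 = 2

2P = (11, 2)


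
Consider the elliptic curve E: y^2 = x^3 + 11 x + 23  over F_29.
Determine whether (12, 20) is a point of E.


Check whether y^2 = x^3 + 11 x + 23 (mod 29) for (x, y) = (12, 20).
LHS: y^2 = 20^2 mod 29 = 23
RHS: x^3 + 11 x + 23 = 12^3 + 11*12 + 23 mod 29 = 27
LHS != RHS

No, not on the curve


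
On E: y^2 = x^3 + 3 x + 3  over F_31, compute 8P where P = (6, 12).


k = 8 = 1000_2 (binary, LSB first: 0001)
Double-and-add from P = (6, 12):
  bit 0 = 0: acc unchanged = O
  bit 1 = 0: acc unchanged = O
  bit 2 = 0: acc unchanged = O
  bit 3 = 1: acc = O + (6, 19) = (6, 19)

8P = (6, 19)


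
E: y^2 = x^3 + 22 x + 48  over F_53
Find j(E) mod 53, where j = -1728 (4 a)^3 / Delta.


Delta = -16(4 a^3 + 27 b^2) mod 53 = 14
-1728 * (4 a)^3 = -1728 * (4*22)^3 mod 53 = 11
j = 11 * 14^(-1) mod 53 = 50

j = 50 (mod 53)


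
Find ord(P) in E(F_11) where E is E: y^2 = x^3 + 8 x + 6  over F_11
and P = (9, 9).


Compute successive multiples of P until we hit O:
  1P = (9, 9)
  2P = (7, 3)
  3P = (4, 6)
  4P = (1, 9)
  5P = (1, 2)
  6P = (4, 5)
  7P = (7, 8)
  8P = (9, 2)
  ... (continuing to 9P)
  9P = O

ord(P) = 9


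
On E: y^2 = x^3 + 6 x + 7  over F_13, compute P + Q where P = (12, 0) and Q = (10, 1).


P != Q, so use the chord formula.
s = (y2 - y1) / (x2 - x1) = (1) / (11) mod 13 = 6
x3 = s^2 - x1 - x2 mod 13 = 6^2 - 12 - 10 = 1
y3 = s (x1 - x3) - y1 mod 13 = 6 * (12 - 1) - 0 = 1

P + Q = (1, 1)


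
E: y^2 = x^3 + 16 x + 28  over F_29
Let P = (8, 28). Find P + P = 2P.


Doubling: s = (3 x1^2 + a) / (2 y1)
s = (3*8^2 + 16) / (2*28) mod 29 = 12
x3 = s^2 - 2 x1 mod 29 = 12^2 - 2*8 = 12
y3 = s (x1 - x3) - y1 mod 29 = 12 * (8 - 12) - 28 = 11

2P = (12, 11)


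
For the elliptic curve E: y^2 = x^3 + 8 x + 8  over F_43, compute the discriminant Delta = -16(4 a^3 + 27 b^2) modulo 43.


4 a^3 + 27 b^2 = 4*8^3 + 27*8^2 = 2048 + 1728 = 3776
Delta = -16 * (3776) = -60416
Delta mod 43 = 42

Delta = 42 (mod 43)


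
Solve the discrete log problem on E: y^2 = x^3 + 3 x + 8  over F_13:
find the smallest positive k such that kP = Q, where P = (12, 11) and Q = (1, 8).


Enumerate multiples of P until we hit Q = (1, 8):
  1P = (12, 11)
  2P = (1, 5)
  3P = (9, 6)
  4P = (2, 10)
  5P = (2, 3)
  6P = (9, 7)
  7P = (1, 8)
Match found at i = 7.

k = 7


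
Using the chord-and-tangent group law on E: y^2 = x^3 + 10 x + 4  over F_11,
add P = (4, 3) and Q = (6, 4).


P != Q, so use the chord formula.
s = (y2 - y1) / (x2 - x1) = (1) / (2) mod 11 = 6
x3 = s^2 - x1 - x2 mod 11 = 6^2 - 4 - 6 = 4
y3 = s (x1 - x3) - y1 mod 11 = 6 * (4 - 4) - 3 = 8

P + Q = (4, 8)


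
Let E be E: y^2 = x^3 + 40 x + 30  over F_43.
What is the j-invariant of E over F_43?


Delta = -16(4 a^3 + 27 b^2) mod 43 = 14
-1728 * (4 a)^3 = -1728 * (4*40)^3 mod 43 = 21
j = 21 * 14^(-1) mod 43 = 23

j = 23 (mod 43)


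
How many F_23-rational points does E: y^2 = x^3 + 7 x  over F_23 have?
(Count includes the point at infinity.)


For each x in F_23, count y with y^2 = x^3 + 7 x + 0 mod 23:
  x = 0: RHS = 0, y in [0]  -> 1 point(s)
  x = 1: RHS = 8, y in [10, 13]  -> 2 point(s)
  x = 3: RHS = 2, y in [5, 18]  -> 2 point(s)
  x = 4: RHS = 0, y in [0]  -> 1 point(s)
  x = 7: RHS = 1, y in [1, 22]  -> 2 point(s)
  x = 8: RHS = 16, y in [4, 19]  -> 2 point(s)
  x = 10: RHS = 12, y in [9, 14]  -> 2 point(s)
  x = 12: RHS = 18, y in [8, 15]  -> 2 point(s)
  x = 14: RHS = 13, y in [6, 17]  -> 2 point(s)
  x = 17: RHS = 18, y in [8, 15]  -> 2 point(s)
  x = 18: RHS = 1, y in [1, 22]  -> 2 point(s)
  x = 19: RHS = 0, y in [0]  -> 1 point(s)
  x = 21: RHS = 1, y in [1, 22]  -> 2 point(s)
Affine points: 23. Add the point at infinity: total = 24.

#E(F_23) = 24


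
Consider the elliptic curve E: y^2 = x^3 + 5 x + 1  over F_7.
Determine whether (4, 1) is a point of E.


Check whether y^2 = x^3 + 5 x + 1 (mod 7) for (x, y) = (4, 1).
LHS: y^2 = 1^2 mod 7 = 1
RHS: x^3 + 5 x + 1 = 4^3 + 5*4 + 1 mod 7 = 1
LHS = RHS

Yes, on the curve


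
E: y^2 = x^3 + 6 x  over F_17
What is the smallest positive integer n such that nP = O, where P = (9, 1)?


Compute successive multiples of P until we hit O:
  1P = (9, 1)
  2P = (8, 13)
  3P = (8, 4)
  4P = (9, 16)
  5P = O

ord(P) = 5


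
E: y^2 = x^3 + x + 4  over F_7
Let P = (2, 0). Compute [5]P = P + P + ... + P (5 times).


k = 5 = 101_2 (binary, LSB first: 101)
Double-and-add from P = (2, 0):
  bit 0 = 1: acc = O + (2, 0) = (2, 0)
  bit 1 = 0: acc unchanged = (2, 0)
  bit 2 = 1: acc = (2, 0) + O = (2, 0)

5P = (2, 0)


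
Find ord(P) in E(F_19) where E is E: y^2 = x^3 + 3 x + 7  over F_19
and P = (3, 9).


Compute successive multiples of P until we hit O:
  1P = (3, 9)
  2P = (1, 7)
  3P = (16, 16)
  4P = (4, 8)
  5P = (13, 1)
  6P = (12, 2)
  7P = (10, 7)
  8P = (15, 8)
  ... (continuing to 22P)
  22P = O

ord(P) = 22


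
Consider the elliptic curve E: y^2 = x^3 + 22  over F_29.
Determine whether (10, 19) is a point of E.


Check whether y^2 = x^3 + 0 x + 22 (mod 29) for (x, y) = (10, 19).
LHS: y^2 = 19^2 mod 29 = 13
RHS: x^3 + 0 x + 22 = 10^3 + 0*10 + 22 mod 29 = 7
LHS != RHS

No, not on the curve


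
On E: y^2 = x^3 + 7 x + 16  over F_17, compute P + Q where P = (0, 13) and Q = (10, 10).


P != Q, so use the chord formula.
s = (y2 - y1) / (x2 - x1) = (14) / (10) mod 17 = 15
x3 = s^2 - x1 - x2 mod 17 = 15^2 - 0 - 10 = 11
y3 = s (x1 - x3) - y1 mod 17 = 15 * (0 - 11) - 13 = 9

P + Q = (11, 9)


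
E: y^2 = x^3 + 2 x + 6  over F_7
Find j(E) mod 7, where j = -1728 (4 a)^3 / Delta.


Delta = -16(4 a^3 + 27 b^2) mod 7 = 1
-1728 * (4 a)^3 = -1728 * (4*2)^3 mod 7 = 1
j = 1 * 1^(-1) mod 7 = 1

j = 1 (mod 7)


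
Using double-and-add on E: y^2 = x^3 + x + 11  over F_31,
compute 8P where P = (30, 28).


k = 8 = 1000_2 (binary, LSB first: 0001)
Double-and-add from P = (30, 28):
  bit 0 = 0: acc unchanged = O
  bit 1 = 0: acc unchanged = O
  bit 2 = 0: acc unchanged = O
  bit 3 = 1: acc = O + (30, 3) = (30, 3)

8P = (30, 3)


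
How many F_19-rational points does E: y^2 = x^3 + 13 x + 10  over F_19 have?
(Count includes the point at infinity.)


For each x in F_19, count y with y^2 = x^3 + 13 x + 10 mod 19:
  x = 1: RHS = 5, y in [9, 10]  -> 2 point(s)
  x = 2: RHS = 6, y in [5, 14]  -> 2 point(s)
  x = 3: RHS = 0, y in [0]  -> 1 point(s)
  x = 6: RHS = 0, y in [0]  -> 1 point(s)
  x = 7: RHS = 7, y in [8, 11]  -> 2 point(s)
  x = 9: RHS = 1, y in [1, 18]  -> 2 point(s)
  x = 10: RHS = 0, y in [0]  -> 1 point(s)
  x = 13: RHS = 1, y in [1, 18]  -> 2 point(s)
  x = 16: RHS = 1, y in [1, 18]  -> 2 point(s)
Affine points: 15. Add the point at infinity: total = 16.

#E(F_19) = 16


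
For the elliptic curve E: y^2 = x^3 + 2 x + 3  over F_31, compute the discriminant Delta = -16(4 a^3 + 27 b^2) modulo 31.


4 a^3 + 27 b^2 = 4*2^3 + 27*3^2 = 32 + 243 = 275
Delta = -16 * (275) = -4400
Delta mod 31 = 2

Delta = 2 (mod 31)


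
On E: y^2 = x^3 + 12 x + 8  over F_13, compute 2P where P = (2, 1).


Doubling: s = (3 x1^2 + a) / (2 y1)
s = (3*2^2 + 12) / (2*1) mod 13 = 12
x3 = s^2 - 2 x1 mod 13 = 12^2 - 2*2 = 10
y3 = s (x1 - x3) - y1 mod 13 = 12 * (2 - 10) - 1 = 7

2P = (10, 7)


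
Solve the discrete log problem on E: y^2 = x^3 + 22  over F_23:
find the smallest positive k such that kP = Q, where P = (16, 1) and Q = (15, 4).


Enumerate multiples of P until we hit Q = (15, 4):
  1P = (16, 1)
  2P = (17, 6)
  3P = (15, 4)
Match found at i = 3.

k = 3


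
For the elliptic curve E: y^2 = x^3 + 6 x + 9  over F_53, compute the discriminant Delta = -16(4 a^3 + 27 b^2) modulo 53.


4 a^3 + 27 b^2 = 4*6^3 + 27*9^2 = 864 + 2187 = 3051
Delta = -16 * (3051) = -48816
Delta mod 53 = 50

Delta = 50 (mod 53)


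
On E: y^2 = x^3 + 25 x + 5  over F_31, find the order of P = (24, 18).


Compute successive multiples of P until we hit O:
  1P = (24, 18)
  2P = (2, 1)
  3P = (30, 14)
  4P = (5, 21)
  5P = (4, 18)
  6P = (3, 13)
  7P = (12, 7)
  8P = (15, 29)
  ... (continuing to 28P)
  28P = O

ord(P) = 28


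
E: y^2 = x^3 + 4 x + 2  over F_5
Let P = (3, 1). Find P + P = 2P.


Doubling: s = (3 x1^2 + a) / (2 y1)
s = (3*3^2 + 4) / (2*1) mod 5 = 3
x3 = s^2 - 2 x1 mod 5 = 3^2 - 2*3 = 3
y3 = s (x1 - x3) - y1 mod 5 = 3 * (3 - 3) - 1 = 4

2P = (3, 4)


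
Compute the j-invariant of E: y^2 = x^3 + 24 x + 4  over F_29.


Delta = -16(4 a^3 + 27 b^2) mod 29 = 15
-1728 * (4 a)^3 = -1728 * (4*24)^3 mod 29 = 19
j = 19 * 15^(-1) mod 29 = 9

j = 9 (mod 29)


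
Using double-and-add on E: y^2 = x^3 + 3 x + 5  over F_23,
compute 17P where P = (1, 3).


k = 17 = 10001_2 (binary, LSB first: 10001)
Double-and-add from P = (1, 3):
  bit 0 = 1: acc = O + (1, 3) = (1, 3)
  bit 1 = 0: acc unchanged = (1, 3)
  bit 2 = 0: acc unchanged = (1, 3)
  bit 3 = 0: acc unchanged = (1, 3)
  bit 4 = 1: acc = (1, 3) + (18, 16) = (17, 1)

17P = (17, 1)


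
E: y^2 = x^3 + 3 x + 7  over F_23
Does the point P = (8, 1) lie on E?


Check whether y^2 = x^3 + 3 x + 7 (mod 23) for (x, y) = (8, 1).
LHS: y^2 = 1^2 mod 23 = 1
RHS: x^3 + 3 x + 7 = 8^3 + 3*8 + 7 mod 23 = 14
LHS != RHS

No, not on the curve


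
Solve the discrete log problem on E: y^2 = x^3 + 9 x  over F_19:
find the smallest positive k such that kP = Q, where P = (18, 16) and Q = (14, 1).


Enumerate multiples of P until we hit Q = (14, 1):
  1P = (18, 16)
  2P = (6, 17)
  3P = (2, 8)
  4P = (4, 10)
  5P = (3, 4)
  6P = (7, 8)
  7P = (14, 18)
  8P = (11, 9)
  9P = (10, 11)
  10P = (0, 0)
  11P = (10, 8)
  12P = (11, 10)
  13P = (14, 1)
Match found at i = 13.

k = 13


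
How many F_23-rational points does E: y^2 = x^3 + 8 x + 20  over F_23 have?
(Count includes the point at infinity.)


For each x in F_23, count y with y^2 = x^3 + 8 x + 20 mod 23:
  x = 1: RHS = 6, y in [11, 12]  -> 2 point(s)
  x = 3: RHS = 2, y in [5, 18]  -> 2 point(s)
  x = 4: RHS = 1, y in [1, 22]  -> 2 point(s)
  x = 5: RHS = 1, y in [1, 22]  -> 2 point(s)
  x = 6: RHS = 8, y in [10, 13]  -> 2 point(s)
  x = 9: RHS = 16, y in [4, 19]  -> 2 point(s)
  x = 11: RHS = 13, y in [6, 17]  -> 2 point(s)
  x = 12: RHS = 4, y in [2, 21]  -> 2 point(s)
  x = 14: RHS = 1, y in [1, 22]  -> 2 point(s)
  x = 16: RHS = 12, y in [9, 14]  -> 2 point(s)
  x = 17: RHS = 9, y in [3, 20]  -> 2 point(s)
  x = 18: RHS = 16, y in [4, 19]  -> 2 point(s)
  x = 19: RHS = 16, y in [4, 19]  -> 2 point(s)
Affine points: 26. Add the point at infinity: total = 27.

#E(F_23) = 27


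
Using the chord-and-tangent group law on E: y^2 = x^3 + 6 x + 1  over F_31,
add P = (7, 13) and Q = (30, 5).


P != Q, so use the chord formula.
s = (y2 - y1) / (x2 - x1) = (23) / (23) mod 31 = 1
x3 = s^2 - x1 - x2 mod 31 = 1^2 - 7 - 30 = 26
y3 = s (x1 - x3) - y1 mod 31 = 1 * (7 - 26) - 13 = 30

P + Q = (26, 30)


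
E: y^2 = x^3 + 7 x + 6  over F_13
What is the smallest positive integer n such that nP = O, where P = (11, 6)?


Compute successive multiples of P until we hit O:
  1P = (11, 6)
  2P = (1, 12)
  3P = (5, 6)
  4P = (10, 7)
  5P = (6, 2)
  6P = (6, 11)
  7P = (10, 6)
  8P = (5, 7)
  ... (continuing to 11P)
  11P = O

ord(P) = 11


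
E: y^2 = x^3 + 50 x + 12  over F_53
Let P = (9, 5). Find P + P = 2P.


Doubling: s = (3 x1^2 + a) / (2 y1)
s = (3*9^2 + 50) / (2*5) mod 53 = 24
x3 = s^2 - 2 x1 mod 53 = 24^2 - 2*9 = 28
y3 = s (x1 - x3) - y1 mod 53 = 24 * (9 - 28) - 5 = 16

2P = (28, 16)


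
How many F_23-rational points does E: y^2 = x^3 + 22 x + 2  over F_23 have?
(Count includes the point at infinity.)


For each x in F_23, count y with y^2 = x^3 + 22 x + 2 mod 23:
  x = 0: RHS = 2, y in [5, 18]  -> 2 point(s)
  x = 1: RHS = 2, y in [5, 18]  -> 2 point(s)
  x = 2: RHS = 8, y in [10, 13]  -> 2 point(s)
  x = 3: RHS = 3, y in [7, 16]  -> 2 point(s)
  x = 4: RHS = 16, y in [4, 19]  -> 2 point(s)
  x = 7: RHS = 16, y in [4, 19]  -> 2 point(s)
  x = 8: RHS = 0, y in [0]  -> 1 point(s)
  x = 9: RHS = 9, y in [3, 20]  -> 2 point(s)
  x = 10: RHS = 3, y in [7, 16]  -> 2 point(s)
  x = 12: RHS = 16, y in [4, 19]  -> 2 point(s)
  x = 13: RHS = 1, y in [1, 22]  -> 2 point(s)
  x = 14: RHS = 18, y in [8, 15]  -> 2 point(s)
  x = 15: RHS = 4, y in [2, 21]  -> 2 point(s)
  x = 20: RHS = 1, y in [1, 22]  -> 2 point(s)
  x = 22: RHS = 2, y in [5, 18]  -> 2 point(s)
Affine points: 29. Add the point at infinity: total = 30.

#E(F_23) = 30


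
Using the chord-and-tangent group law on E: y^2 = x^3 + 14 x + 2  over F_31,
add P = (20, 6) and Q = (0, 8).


P != Q, so use the chord formula.
s = (y2 - y1) / (x2 - x1) = (2) / (11) mod 31 = 3
x3 = s^2 - x1 - x2 mod 31 = 3^2 - 20 - 0 = 20
y3 = s (x1 - x3) - y1 mod 31 = 3 * (20 - 20) - 6 = 25

P + Q = (20, 25)


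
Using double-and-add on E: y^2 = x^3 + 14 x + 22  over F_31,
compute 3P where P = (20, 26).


k = 3 = 11_2 (binary, LSB first: 11)
Double-and-add from P = (20, 26):
  bit 0 = 1: acc = O + (20, 26) = (20, 26)
  bit 1 = 1: acc = (20, 26) + (30, 10) = (22, 2)

3P = (22, 2)


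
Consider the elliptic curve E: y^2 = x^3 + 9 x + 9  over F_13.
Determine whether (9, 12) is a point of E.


Check whether y^2 = x^3 + 9 x + 9 (mod 13) for (x, y) = (9, 12).
LHS: y^2 = 12^2 mod 13 = 1
RHS: x^3 + 9 x + 9 = 9^3 + 9*9 + 9 mod 13 = 0
LHS != RHS

No, not on the curve


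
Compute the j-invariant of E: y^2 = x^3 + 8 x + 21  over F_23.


Delta = -16(4 a^3 + 27 b^2) mod 23 = 4
-1728 * (4 a)^3 = -1728 * (4*8)^3 mod 23 = 21
j = 21 * 4^(-1) mod 23 = 11

j = 11 (mod 23)


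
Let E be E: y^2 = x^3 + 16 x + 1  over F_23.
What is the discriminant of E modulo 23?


4 a^3 + 27 b^2 = 4*16^3 + 27*1^2 = 16384 + 27 = 16411
Delta = -16 * (16411) = -262576
Delta mod 23 = 15

Delta = 15 (mod 23)


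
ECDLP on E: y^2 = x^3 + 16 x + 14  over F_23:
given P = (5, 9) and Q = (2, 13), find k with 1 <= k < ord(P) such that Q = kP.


Enumerate multiples of P until we hit Q = (2, 13):
  1P = (5, 9)
  2P = (2, 10)
  3P = (11, 16)
  4P = (9, 17)
  5P = (13, 21)
  6P = (13, 2)
  7P = (9, 6)
  8P = (11, 7)
  9P = (2, 13)
Match found at i = 9.

k = 9


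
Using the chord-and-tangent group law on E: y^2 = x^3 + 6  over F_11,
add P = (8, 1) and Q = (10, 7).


P != Q, so use the chord formula.
s = (y2 - y1) / (x2 - x1) = (6) / (2) mod 11 = 3
x3 = s^2 - x1 - x2 mod 11 = 3^2 - 8 - 10 = 2
y3 = s (x1 - x3) - y1 mod 11 = 3 * (8 - 2) - 1 = 6

P + Q = (2, 6)


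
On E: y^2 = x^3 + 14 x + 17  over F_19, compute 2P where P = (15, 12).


Doubling: s = (3 x1^2 + a) / (2 y1)
s = (3*15^2 + 14) / (2*12) mod 19 = 1
x3 = s^2 - 2 x1 mod 19 = 1^2 - 2*15 = 9
y3 = s (x1 - x3) - y1 mod 19 = 1 * (15 - 9) - 12 = 13

2P = (9, 13)


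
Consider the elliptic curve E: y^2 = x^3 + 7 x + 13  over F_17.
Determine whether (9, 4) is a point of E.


Check whether y^2 = x^3 + 7 x + 13 (mod 17) for (x, y) = (9, 4).
LHS: y^2 = 4^2 mod 17 = 16
RHS: x^3 + 7 x + 13 = 9^3 + 7*9 + 13 mod 17 = 6
LHS != RHS

No, not on the curve


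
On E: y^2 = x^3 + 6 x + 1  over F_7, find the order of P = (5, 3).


Compute successive multiples of P until we hit O:
  1P = (5, 3)
  2P = (6, 1)
  3P = (0, 1)
  4P = (3, 2)
  5P = (1, 6)
  6P = (2, 0)
  7P = (1, 1)
  8P = (3, 5)
  ... (continuing to 12P)
  12P = O

ord(P) = 12


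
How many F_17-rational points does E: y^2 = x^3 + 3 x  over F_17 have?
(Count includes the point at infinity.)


For each x in F_17, count y with y^2 = x^3 + 3 x + 0 mod 17:
  x = 0: RHS = 0, y in [0]  -> 1 point(s)
  x = 1: RHS = 4, y in [2, 15]  -> 2 point(s)
  x = 3: RHS = 2, y in [6, 11]  -> 2 point(s)
  x = 4: RHS = 8, y in [5, 12]  -> 2 point(s)
  x = 5: RHS = 4, y in [2, 15]  -> 2 point(s)
  x = 6: RHS = 13, y in [8, 9]  -> 2 point(s)
  x = 8: RHS = 9, y in [3, 14]  -> 2 point(s)
  x = 9: RHS = 8, y in [5, 12]  -> 2 point(s)
  x = 11: RHS = 4, y in [2, 15]  -> 2 point(s)
  x = 12: RHS = 13, y in [8, 9]  -> 2 point(s)
  x = 13: RHS = 9, y in [3, 14]  -> 2 point(s)
  x = 14: RHS = 15, y in [7, 10]  -> 2 point(s)
  x = 16: RHS = 13, y in [8, 9]  -> 2 point(s)
Affine points: 25. Add the point at infinity: total = 26.

#E(F_17) = 26


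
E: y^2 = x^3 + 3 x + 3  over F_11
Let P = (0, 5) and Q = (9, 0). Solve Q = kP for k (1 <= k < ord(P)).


Enumerate multiples of P until we hit Q = (9, 0):
  1P = (0, 5)
  2P = (9, 0)
Match found at i = 2.

k = 2


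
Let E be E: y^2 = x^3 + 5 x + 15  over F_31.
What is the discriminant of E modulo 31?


4 a^3 + 27 b^2 = 4*5^3 + 27*15^2 = 500 + 6075 = 6575
Delta = -16 * (6575) = -105200
Delta mod 31 = 14

Delta = 14 (mod 31)


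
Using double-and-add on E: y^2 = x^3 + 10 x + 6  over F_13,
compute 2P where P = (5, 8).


k = 2 = 10_2 (binary, LSB first: 01)
Double-and-add from P = (5, 8):
  bit 0 = 0: acc unchanged = O
  bit 1 = 1: acc = O + (7, 9) = (7, 9)

2P = (7, 9)


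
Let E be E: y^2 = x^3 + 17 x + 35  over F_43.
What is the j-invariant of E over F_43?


Delta = -16(4 a^3 + 27 b^2) mod 43 = 28
-1728 * (4 a)^3 = -1728 * (4*17)^3 mod 43 = 1
j = 1 * 28^(-1) mod 43 = 20

j = 20 (mod 43)


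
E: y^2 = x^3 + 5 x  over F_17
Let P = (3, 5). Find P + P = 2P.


Doubling: s = (3 x1^2 + a) / (2 y1)
s = (3*3^2 + 5) / (2*5) mod 17 = 10
x3 = s^2 - 2 x1 mod 17 = 10^2 - 2*3 = 9
y3 = s (x1 - x3) - y1 mod 17 = 10 * (3 - 9) - 5 = 3

2P = (9, 3)


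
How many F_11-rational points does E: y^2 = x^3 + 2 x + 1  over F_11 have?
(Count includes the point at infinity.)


For each x in F_11, count y with y^2 = x^3 + 2 x + 1 mod 11:
  x = 0: RHS = 1, y in [1, 10]  -> 2 point(s)
  x = 1: RHS = 4, y in [2, 9]  -> 2 point(s)
  x = 3: RHS = 1, y in [1, 10]  -> 2 point(s)
  x = 5: RHS = 4, y in [2, 9]  -> 2 point(s)
  x = 6: RHS = 9, y in [3, 8]  -> 2 point(s)
  x = 8: RHS = 1, y in [1, 10]  -> 2 point(s)
  x = 9: RHS = 0, y in [0]  -> 1 point(s)
  x = 10: RHS = 9, y in [3, 8]  -> 2 point(s)
Affine points: 15. Add the point at infinity: total = 16.

#E(F_11) = 16


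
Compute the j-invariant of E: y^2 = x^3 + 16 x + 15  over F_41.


Delta = -16(4 a^3 + 27 b^2) mod 41 = 21
-1728 * (4 a)^3 = -1728 * (4*16)^3 mod 41 = 19
j = 19 * 21^(-1) mod 41 = 38

j = 38 (mod 41)


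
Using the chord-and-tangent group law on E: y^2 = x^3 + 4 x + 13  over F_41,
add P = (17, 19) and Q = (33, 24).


P != Q, so use the chord formula.
s = (y2 - y1) / (x2 - x1) = (5) / (16) mod 41 = 8
x3 = s^2 - x1 - x2 mod 41 = 8^2 - 17 - 33 = 14
y3 = s (x1 - x3) - y1 mod 41 = 8 * (17 - 14) - 19 = 5

P + Q = (14, 5)


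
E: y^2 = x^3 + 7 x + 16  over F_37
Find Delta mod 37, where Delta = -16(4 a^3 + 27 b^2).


4 a^3 + 27 b^2 = 4*7^3 + 27*16^2 = 1372 + 6912 = 8284
Delta = -16 * (8284) = -132544
Delta mod 37 = 27

Delta = 27 (mod 37)


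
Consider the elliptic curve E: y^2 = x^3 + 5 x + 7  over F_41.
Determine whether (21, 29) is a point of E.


Check whether y^2 = x^3 + 5 x + 7 (mod 41) for (x, y) = (21, 29).
LHS: y^2 = 29^2 mod 41 = 21
RHS: x^3 + 5 x + 7 = 21^3 + 5*21 + 7 mod 41 = 25
LHS != RHS

No, not on the curve


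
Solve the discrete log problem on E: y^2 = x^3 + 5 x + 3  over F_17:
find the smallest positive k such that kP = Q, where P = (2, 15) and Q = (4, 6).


Enumerate multiples of P until we hit Q = (4, 6):
  1P = (2, 15)
  2P = (13, 2)
  3P = (10, 13)
  4P = (4, 11)
  5P = (15, 11)
  6P = (1, 3)
  7P = (5, 0)
  8P = (1, 14)
  9P = (15, 6)
  10P = (4, 6)
Match found at i = 10.

k = 10


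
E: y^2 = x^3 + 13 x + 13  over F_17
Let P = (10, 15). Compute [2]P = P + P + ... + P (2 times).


k = 2 = 10_2 (binary, LSB first: 01)
Double-and-add from P = (10, 15):
  bit 0 = 0: acc unchanged = O
  bit 1 = 1: acc = O + (16, 4) = (16, 4)

2P = (16, 4)


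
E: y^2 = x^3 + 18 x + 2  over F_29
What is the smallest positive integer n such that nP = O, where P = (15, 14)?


Compute successive multiples of P until we hit O:
  1P = (15, 14)
  2P = (8, 7)
  3P = (7, 23)
  4P = (6, 23)
  5P = (9, 9)
  6P = (21, 10)
  7P = (16, 6)
  8P = (4, 14)
  ... (continuing to 27P)
  27P = O

ord(P) = 27


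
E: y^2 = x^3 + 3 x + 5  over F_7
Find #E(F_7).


For each x in F_7, count y with y^2 = x^3 + 3 x + 5 mod 7:
  x = 1: RHS = 2, y in [3, 4]  -> 2 point(s)
  x = 4: RHS = 4, y in [2, 5]  -> 2 point(s)
  x = 6: RHS = 1, y in [1, 6]  -> 2 point(s)
Affine points: 6. Add the point at infinity: total = 7.

#E(F_7) = 7


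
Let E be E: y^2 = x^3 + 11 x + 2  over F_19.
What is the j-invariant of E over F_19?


Delta = -16(4 a^3 + 27 b^2) mod 19 = 13
-1728 * (4 a)^3 = -1728 * (4*11)^3 mod 19 = 7
j = 7 * 13^(-1) mod 19 = 2

j = 2 (mod 19)


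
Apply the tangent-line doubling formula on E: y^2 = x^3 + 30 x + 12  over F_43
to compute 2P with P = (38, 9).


Doubling: s = (3 x1^2 + a) / (2 y1)
s = (3*38^2 + 30) / (2*9) mod 43 = 13
x3 = s^2 - 2 x1 mod 43 = 13^2 - 2*38 = 7
y3 = s (x1 - x3) - y1 mod 43 = 13 * (38 - 7) - 9 = 7

2P = (7, 7)


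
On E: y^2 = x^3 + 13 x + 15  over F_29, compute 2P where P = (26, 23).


k = 2 = 10_2 (binary, LSB first: 01)
Double-and-add from P = (26, 23):
  bit 0 = 0: acc unchanged = O
  bit 1 = 1: acc = O + (1, 0) = (1, 0)

2P = (1, 0)


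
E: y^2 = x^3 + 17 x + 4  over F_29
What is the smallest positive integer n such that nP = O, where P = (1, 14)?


Compute successive multiples of P until we hit O:
  1P = (1, 14)
  2P = (21, 9)
  3P = (27, 7)
  4P = (0, 27)
  5P = (23, 11)
  6P = (4, 22)
  7P = (15, 26)
  8P = (9, 4)
  ... (continuing to 33P)
  33P = O

ord(P) = 33


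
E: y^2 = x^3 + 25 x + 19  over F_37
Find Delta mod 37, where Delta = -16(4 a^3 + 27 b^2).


4 a^3 + 27 b^2 = 4*25^3 + 27*19^2 = 62500 + 9747 = 72247
Delta = -16 * (72247) = -1155952
Delta mod 37 = 2

Delta = 2 (mod 37)


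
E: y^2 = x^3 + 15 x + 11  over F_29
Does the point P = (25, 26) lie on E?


Check whether y^2 = x^3 + 15 x + 11 (mod 29) for (x, y) = (25, 26).
LHS: y^2 = 26^2 mod 29 = 9
RHS: x^3 + 15 x + 11 = 25^3 + 15*25 + 11 mod 29 = 3
LHS != RHS

No, not on the curve


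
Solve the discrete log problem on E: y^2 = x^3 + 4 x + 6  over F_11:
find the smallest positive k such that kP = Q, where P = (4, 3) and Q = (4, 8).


Enumerate multiples of P until we hit Q = (4, 8):
  1P = (4, 3)
  2P = (6, 9)
  3P = (10, 1)
  4P = (2, 0)
  5P = (10, 10)
  6P = (6, 2)
  7P = (4, 8)
Match found at i = 7.

k = 7


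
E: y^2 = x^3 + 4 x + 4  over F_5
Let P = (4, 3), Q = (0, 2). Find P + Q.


P != Q, so use the chord formula.
s = (y2 - y1) / (x2 - x1) = (4) / (1) mod 5 = 4
x3 = s^2 - x1 - x2 mod 5 = 4^2 - 4 - 0 = 2
y3 = s (x1 - x3) - y1 mod 5 = 4 * (4 - 2) - 3 = 0

P + Q = (2, 0)


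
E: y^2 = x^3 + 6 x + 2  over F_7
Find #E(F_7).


For each x in F_7, count y with y^2 = x^3 + 6 x + 2 mod 7:
  x = 0: RHS = 2, y in [3, 4]  -> 2 point(s)
  x = 1: RHS = 2, y in [3, 4]  -> 2 point(s)
  x = 2: RHS = 1, y in [1, 6]  -> 2 point(s)
  x = 6: RHS = 2, y in [3, 4]  -> 2 point(s)
Affine points: 8. Add the point at infinity: total = 9.

#E(F_7) = 9


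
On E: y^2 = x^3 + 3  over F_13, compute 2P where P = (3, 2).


k = 2 = 10_2 (binary, LSB first: 01)
Double-and-add from P = (3, 2):
  bit 0 = 0: acc unchanged = O
  bit 1 = 1: acc = O + (3, 11) = (3, 11)

2P = (3, 11)


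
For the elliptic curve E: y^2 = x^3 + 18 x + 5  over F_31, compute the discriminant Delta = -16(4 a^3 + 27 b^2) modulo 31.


4 a^3 + 27 b^2 = 4*18^3 + 27*5^2 = 23328 + 675 = 24003
Delta = -16 * (24003) = -384048
Delta mod 31 = 11

Delta = 11 (mod 31)


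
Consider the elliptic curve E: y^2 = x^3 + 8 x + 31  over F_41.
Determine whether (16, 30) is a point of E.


Check whether y^2 = x^3 + 8 x + 31 (mod 41) for (x, y) = (16, 30).
LHS: y^2 = 30^2 mod 41 = 39
RHS: x^3 + 8 x + 31 = 16^3 + 8*16 + 31 mod 41 = 32
LHS != RHS

No, not on the curve


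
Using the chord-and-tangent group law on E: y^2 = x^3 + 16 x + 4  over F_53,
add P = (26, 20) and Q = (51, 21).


P != Q, so use the chord formula.
s = (y2 - y1) / (x2 - x1) = (1) / (25) mod 53 = 17
x3 = s^2 - x1 - x2 mod 53 = 17^2 - 26 - 51 = 0
y3 = s (x1 - x3) - y1 mod 53 = 17 * (26 - 0) - 20 = 51

P + Q = (0, 51)


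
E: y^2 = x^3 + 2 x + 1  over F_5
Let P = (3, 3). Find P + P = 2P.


Doubling: s = (3 x1^2 + a) / (2 y1)
s = (3*3^2 + 2) / (2*3) mod 5 = 4
x3 = s^2 - 2 x1 mod 5 = 4^2 - 2*3 = 0
y3 = s (x1 - x3) - y1 mod 5 = 4 * (3 - 0) - 3 = 4

2P = (0, 4)


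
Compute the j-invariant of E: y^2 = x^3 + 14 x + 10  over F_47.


Delta = -16(4 a^3 + 27 b^2) mod 47 = 16
-1728 * (4 a)^3 = -1728 * (4*14)^3 mod 47 = 29
j = 29 * 16^(-1) mod 47 = 40

j = 40 (mod 47)


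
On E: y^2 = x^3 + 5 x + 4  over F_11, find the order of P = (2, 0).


Compute successive multiples of P until we hit O:
  1P = (2, 0)
  2P = O

ord(P) = 2


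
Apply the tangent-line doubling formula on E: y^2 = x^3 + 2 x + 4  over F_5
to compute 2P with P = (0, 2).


Doubling: s = (3 x1^2 + a) / (2 y1)
s = (3*0^2 + 2) / (2*2) mod 5 = 3
x3 = s^2 - 2 x1 mod 5 = 3^2 - 2*0 = 4
y3 = s (x1 - x3) - y1 mod 5 = 3 * (0 - 4) - 2 = 1

2P = (4, 1)


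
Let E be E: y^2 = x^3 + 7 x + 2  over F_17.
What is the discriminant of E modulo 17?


4 a^3 + 27 b^2 = 4*7^3 + 27*2^2 = 1372 + 108 = 1480
Delta = -16 * (1480) = -23680
Delta mod 17 = 1

Delta = 1 (mod 17)


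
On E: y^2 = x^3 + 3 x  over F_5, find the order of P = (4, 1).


Compute successive multiples of P until we hit O:
  1P = (4, 1)
  2P = (1, 3)
  3P = (1, 2)
  4P = (4, 4)
  5P = O

ord(P) = 5


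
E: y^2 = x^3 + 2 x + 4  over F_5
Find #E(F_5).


For each x in F_5, count y with y^2 = x^3 + 2 x + 4 mod 5:
  x = 0: RHS = 4, y in [2, 3]  -> 2 point(s)
  x = 2: RHS = 1, y in [1, 4]  -> 2 point(s)
  x = 4: RHS = 1, y in [1, 4]  -> 2 point(s)
Affine points: 6. Add the point at infinity: total = 7.

#E(F_5) = 7


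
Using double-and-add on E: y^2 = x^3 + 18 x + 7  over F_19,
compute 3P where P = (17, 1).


k = 3 = 11_2 (binary, LSB first: 11)
Double-and-add from P = (17, 1):
  bit 0 = 1: acc = O + (17, 1) = (17, 1)
  bit 1 = 1: acc = (17, 1) + (1, 11) = (10, 16)

3P = (10, 16)


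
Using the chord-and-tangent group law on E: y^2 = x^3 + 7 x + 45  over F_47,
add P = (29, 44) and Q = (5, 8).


P != Q, so use the chord formula.
s = (y2 - y1) / (x2 - x1) = (11) / (23) mod 47 = 25
x3 = s^2 - x1 - x2 mod 47 = 25^2 - 29 - 5 = 27
y3 = s (x1 - x3) - y1 mod 47 = 25 * (29 - 27) - 44 = 6

P + Q = (27, 6)


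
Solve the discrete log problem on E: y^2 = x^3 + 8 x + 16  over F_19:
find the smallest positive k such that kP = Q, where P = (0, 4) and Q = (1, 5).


Enumerate multiples of P until we hit Q = (1, 5):
  1P = (0, 4)
  2P = (1, 14)
  3P = (4, 13)
  4P = (7, 4)
  5P = (12, 15)
  6P = (18, 8)
  7P = (17, 7)
  8P = (9, 0)
  9P = (17, 12)
  10P = (18, 11)
  11P = (12, 4)
  12P = (7, 15)
  13P = (4, 6)
  14P = (1, 5)
Match found at i = 14.

k = 14


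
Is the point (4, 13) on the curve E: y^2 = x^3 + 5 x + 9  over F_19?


Check whether y^2 = x^3 + 5 x + 9 (mod 19) for (x, y) = (4, 13).
LHS: y^2 = 13^2 mod 19 = 17
RHS: x^3 + 5 x + 9 = 4^3 + 5*4 + 9 mod 19 = 17
LHS = RHS

Yes, on the curve


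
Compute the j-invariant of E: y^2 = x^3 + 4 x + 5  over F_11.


Delta = -16(4 a^3 + 27 b^2) mod 11 = 9
-1728 * (4 a)^3 = -1728 * (4*4)^3 mod 11 = 7
j = 7 * 9^(-1) mod 11 = 2

j = 2 (mod 11)


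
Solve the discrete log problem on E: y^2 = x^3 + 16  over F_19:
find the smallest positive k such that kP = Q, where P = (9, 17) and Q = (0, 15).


Enumerate multiples of P until we hit Q = (0, 15):
  1P = (9, 17)
  2P = (2, 9)
  3P = (0, 15)
Match found at i = 3.

k = 3


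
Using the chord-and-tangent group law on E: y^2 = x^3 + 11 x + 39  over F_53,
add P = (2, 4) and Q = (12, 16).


P != Q, so use the chord formula.
s = (y2 - y1) / (x2 - x1) = (12) / (10) mod 53 = 33
x3 = s^2 - x1 - x2 mod 53 = 33^2 - 2 - 12 = 15
y3 = s (x1 - x3) - y1 mod 53 = 33 * (2 - 15) - 4 = 44

P + Q = (15, 44)


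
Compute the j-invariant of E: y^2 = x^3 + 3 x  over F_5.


Delta = -16(4 a^3 + 27 b^2) mod 5 = 2
-1728 * (4 a)^3 = -1728 * (4*3)^3 mod 5 = 1
j = 1 * 2^(-1) mod 5 = 3

j = 3 (mod 5)


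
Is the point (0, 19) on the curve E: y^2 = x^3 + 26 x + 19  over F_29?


Check whether y^2 = x^3 + 26 x + 19 (mod 29) for (x, y) = (0, 19).
LHS: y^2 = 19^2 mod 29 = 13
RHS: x^3 + 26 x + 19 = 0^3 + 26*0 + 19 mod 29 = 19
LHS != RHS

No, not on the curve


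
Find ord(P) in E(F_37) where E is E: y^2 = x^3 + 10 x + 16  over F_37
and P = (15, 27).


Compute successive multiples of P until we hit O:
  1P = (15, 27)
  2P = (3, 6)
  3P = (29, 4)
  4P = (31, 31)
  5P = (35, 5)
  6P = (13, 30)
  7P = (2, 9)
  8P = (9, 24)
  ... (continuing to 41P)
  41P = O

ord(P) = 41


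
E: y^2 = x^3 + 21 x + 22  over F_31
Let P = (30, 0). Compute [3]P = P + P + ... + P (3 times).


k = 3 = 11_2 (binary, LSB first: 11)
Double-and-add from P = (30, 0):
  bit 0 = 1: acc = O + (30, 0) = (30, 0)
  bit 1 = 1: acc = (30, 0) + O = (30, 0)

3P = (30, 0)


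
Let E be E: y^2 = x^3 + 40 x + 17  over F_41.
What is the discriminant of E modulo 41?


4 a^3 + 27 b^2 = 4*40^3 + 27*17^2 = 256000 + 7803 = 263803
Delta = -16 * (263803) = -4220848
Delta mod 41 = 20

Delta = 20 (mod 41)


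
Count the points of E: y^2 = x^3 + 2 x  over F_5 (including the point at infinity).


For each x in F_5, count y with y^2 = x^3 + 2 x + 0 mod 5:
  x = 0: RHS = 0, y in [0]  -> 1 point(s)
Affine points: 1. Add the point at infinity: total = 2.

#E(F_5) = 2


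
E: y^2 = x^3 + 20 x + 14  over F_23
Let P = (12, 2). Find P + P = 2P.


Doubling: s = (3 x1^2 + a) / (2 y1)
s = (3*12^2 + 20) / (2*2) mod 23 = 21
x3 = s^2 - 2 x1 mod 23 = 21^2 - 2*12 = 3
y3 = s (x1 - x3) - y1 mod 23 = 21 * (12 - 3) - 2 = 3

2P = (3, 3)


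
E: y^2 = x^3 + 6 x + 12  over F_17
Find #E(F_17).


For each x in F_17, count y with y^2 = x^3 + 6 x + 12 mod 17:
  x = 1: RHS = 2, y in [6, 11]  -> 2 point(s)
  x = 2: RHS = 15, y in [7, 10]  -> 2 point(s)
  x = 4: RHS = 15, y in [7, 10]  -> 2 point(s)
  x = 6: RHS = 9, y in [3, 14]  -> 2 point(s)
  x = 9: RHS = 13, y in [8, 9]  -> 2 point(s)
  x = 10: RHS = 1, y in [1, 16]  -> 2 point(s)
  x = 11: RHS = 15, y in [7, 10]  -> 2 point(s)
  x = 13: RHS = 9, y in [3, 14]  -> 2 point(s)
  x = 14: RHS = 1, y in [1, 16]  -> 2 point(s)
  x = 15: RHS = 9, y in [3, 14]  -> 2 point(s)
Affine points: 20. Add the point at infinity: total = 21.

#E(F_17) = 21


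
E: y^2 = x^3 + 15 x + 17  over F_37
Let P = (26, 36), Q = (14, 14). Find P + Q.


P != Q, so use the chord formula.
s = (y2 - y1) / (x2 - x1) = (15) / (25) mod 37 = 8
x3 = s^2 - x1 - x2 mod 37 = 8^2 - 26 - 14 = 24
y3 = s (x1 - x3) - y1 mod 37 = 8 * (26 - 24) - 36 = 17

P + Q = (24, 17)


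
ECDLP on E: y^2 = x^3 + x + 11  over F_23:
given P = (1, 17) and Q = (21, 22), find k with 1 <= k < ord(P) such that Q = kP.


Enumerate multiples of P until we hit Q = (21, 22):
  1P = (1, 17)
  2P = (16, 11)
  3P = (8, 18)
  4P = (22, 3)
  5P = (3, 15)
  6P = (20, 2)
  7P = (6, 16)
  8P = (5, 16)
  9P = (7, 19)
  10P = (10, 3)
  11P = (13, 17)
  12P = (9, 6)
  13P = (21, 22)
Match found at i = 13.

k = 13


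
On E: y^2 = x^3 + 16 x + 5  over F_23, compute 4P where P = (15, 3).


k = 4 = 100_2 (binary, LSB first: 001)
Double-and-add from P = (15, 3):
  bit 0 = 0: acc unchanged = O
  bit 1 = 0: acc unchanged = O
  bit 2 = 1: acc = O + (13, 8) = (13, 8)

4P = (13, 8)


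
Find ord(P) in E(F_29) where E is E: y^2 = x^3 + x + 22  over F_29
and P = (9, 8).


Compute successive multiples of P until we hit O:
  1P = (9, 8)
  2P = (17, 15)
  3P = (16, 4)
  4P = (28, 7)
  5P = (1, 16)
  6P = (20, 3)
  7P = (5, 6)
  8P = (8, 7)
  ... (continuing to 35P)
  35P = O

ord(P) = 35


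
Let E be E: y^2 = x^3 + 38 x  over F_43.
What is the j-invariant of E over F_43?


Delta = -16(4 a^3 + 27 b^2) mod 43 = 2
-1728 * (4 a)^3 = -1728 * (4*38)^3 mod 43 = 16
j = 16 * 2^(-1) mod 43 = 8

j = 8 (mod 43)


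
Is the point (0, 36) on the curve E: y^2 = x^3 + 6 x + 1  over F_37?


Check whether y^2 = x^3 + 6 x + 1 (mod 37) for (x, y) = (0, 36).
LHS: y^2 = 36^2 mod 37 = 1
RHS: x^3 + 6 x + 1 = 0^3 + 6*0 + 1 mod 37 = 1
LHS = RHS

Yes, on the curve


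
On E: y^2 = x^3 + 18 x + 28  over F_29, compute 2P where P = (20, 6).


Doubling: s = (3 x1^2 + a) / (2 y1)
s = (3*20^2 + 18) / (2*6) mod 29 = 0
x3 = s^2 - 2 x1 mod 29 = 0^2 - 2*20 = 18
y3 = s (x1 - x3) - y1 mod 29 = 0 * (20 - 18) - 6 = 23

2P = (18, 23)


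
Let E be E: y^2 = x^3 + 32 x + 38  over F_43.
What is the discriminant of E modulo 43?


4 a^3 + 27 b^2 = 4*32^3 + 27*38^2 = 131072 + 38988 = 170060
Delta = -16 * (170060) = -2720960
Delta mod 43 = 37

Delta = 37 (mod 43)


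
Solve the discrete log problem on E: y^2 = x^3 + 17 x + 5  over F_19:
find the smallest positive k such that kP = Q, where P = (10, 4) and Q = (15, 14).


Enumerate multiples of P until we hit Q = (15, 14):
  1P = (10, 4)
  2P = (15, 14)
Match found at i = 2.

k = 2


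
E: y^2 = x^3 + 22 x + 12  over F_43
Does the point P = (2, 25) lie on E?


Check whether y^2 = x^3 + 22 x + 12 (mod 43) for (x, y) = (2, 25).
LHS: y^2 = 25^2 mod 43 = 23
RHS: x^3 + 22 x + 12 = 2^3 + 22*2 + 12 mod 43 = 21
LHS != RHS

No, not on the curve


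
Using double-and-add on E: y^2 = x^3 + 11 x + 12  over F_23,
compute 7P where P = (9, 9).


k = 7 = 111_2 (binary, LSB first: 111)
Double-and-add from P = (9, 9):
  bit 0 = 1: acc = O + (9, 9) = (9, 9)
  bit 1 = 1: acc = (9, 9) + (17, 11) = (10, 8)
  bit 2 = 1: acc = (10, 8) + (5, 10) = (10, 15)

7P = (10, 15)


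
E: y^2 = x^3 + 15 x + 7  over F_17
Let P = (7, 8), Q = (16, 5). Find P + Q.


P != Q, so use the chord formula.
s = (y2 - y1) / (x2 - x1) = (14) / (9) mod 17 = 11
x3 = s^2 - x1 - x2 mod 17 = 11^2 - 7 - 16 = 13
y3 = s (x1 - x3) - y1 mod 17 = 11 * (7 - 13) - 8 = 11

P + Q = (13, 11)


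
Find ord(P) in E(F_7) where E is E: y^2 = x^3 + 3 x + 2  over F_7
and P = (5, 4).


Compute successive multiples of P until we hit O:
  1P = (5, 4)
  2P = (5, 3)
  3P = O

ord(P) = 3
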